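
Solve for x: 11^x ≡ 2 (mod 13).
7

Baby-step giant-step with step n = ⌈√13⌉ = 4.
Baby steps 11^j mod 13 (j:value) for j=0..3: 0:1, 1:11, 2:4, 3:5.
Giant-step multiplier: 11^(-4) ≡ 11^(12-4) = 11^8 ≡ 9 (mod 13).
Giant steps γ_i = 2·9^i mod 13: γ_0=2, γ_1=5 (in table at j=3).
x = i·n + j = 1·4 + 3 = 7.
Check: 11^7 ≡ 2 (mod 13).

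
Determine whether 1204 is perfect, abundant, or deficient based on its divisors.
abundant

Proper divisors of 1204: sum = 1 + 2 + 4 + 7 + 14 + 28 + 43 + 86 + 172 + 301 + 602 = 1260
Since 1260 > 1204, 1204 is abundant.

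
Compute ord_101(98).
100

101 is prime, so ord(98) divides φ(101) = 100.
Divisors of 100: 1, 2, 4, 5, 10, 20, 25, 50, 100.
Repeated squaring: 98^1 ≡ 98, 98^2 ≡ 9, 98^4 ≡ 81, 98^8 ≡ 97, 98^16 ≡ 16, 98^32 ≡ 54, 98^64 ≡ 88 (mod 101).
Test 98^d mod 101 for each divisor d in increasing order:
98^1 ≡ 98
98^2 ≡ 9
98^4 ≡ 81
98^5 = 98^4·98^1 ≡ 60
98^10 = 98^8·98^2 ≡ 65
98^20 = 98^16·98^4 ≡ 84
98^25 = 98^16·98^8·98^1 ≡ 91
98^50 = 98^32·98^16·98^2 ≡ 100
98^100 = 98^64·98^32·98^4 ≡ 1  ← first divisor giving 1
The order is 100.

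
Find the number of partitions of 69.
3554345

p(n) counts ways to write n as a sum of positive integers (order ignored).
Euler's pentagonal recurrence: p(k) = p(k-1) + p(k-2) - p(k-5) - p(k-7) + p(k-12) + p(k-15) - ... (offsets j(3j∓1)/2, signs ++--, p(0)=1, p(<0)=0).
DP table for k = 0..68: p(0)=1, p(1)=1, p(2)=2, p(3)=3, p(4)=5, p(5)=7, p(6)=11, p(7)=15, p(8)=22, p(9)=30, p(10)=42, p(11)=56, p(12)=77, p(13)=101, p(14)=135, p(15)=176, p(16)=231, p(17)=297, p(18)=385, p(19)=490, p(20)=627, p(21)=792, p(22)=1002, p(23)=1255, p(24)=1575, p(25)=1958, p(26)=2436, p(27)=3010, p(28)=3718, p(29)=4565, p(30)=5604, p(31)=6842, p(32)=8349, p(33)=10143, p(34)=12310, p(35)=14883, p(36)=17977, p(37)=21637, p(38)=26015, p(39)=31185, p(40)=37338, p(41)=44583, p(42)=53174, p(43)=63261, p(44)=75175, p(45)=89134, p(46)=105558, p(47)=124754, p(48)=147273, p(49)=173525, p(50)=204226, p(51)=239943, p(52)=281589, p(53)=329931, p(54)=386155, p(55)=451276, p(56)=526823, p(57)=614154, p(58)=715220, p(59)=831820, p(60)=966467, p(61)=1121505, p(62)=1300156, p(63)=1505499, p(64)=1741630, p(65)=2012558, p(66)=2323520, p(67)=2679689, p(68)=3087735.
Final step: p(69) = p(68) + p(67) - p(64) - p(62) + p(57) + p(54) - p(47) - p(43) + p(34) + p(29) - p(18) - p(12)
= 3087735 + 2679689 - 1741630 - 1300156 + 614154 + 386155 - 124754 - 63261 + 12310 + 4565 - 385 - 77
= 3554345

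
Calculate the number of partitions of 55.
451276

p(n) counts ways to write n as a sum of positive integers (order ignored).
Euler's pentagonal recurrence: p(k) = p(k-1) + p(k-2) - p(k-5) - p(k-7) + p(k-12) + p(k-15) - ... (offsets j(3j∓1)/2, signs ++--, p(0)=1, p(<0)=0).
DP table for k = 0..54: p(0)=1, p(1)=1, p(2)=2, p(3)=3, p(4)=5, p(5)=7, p(6)=11, p(7)=15, p(8)=22, p(9)=30, p(10)=42, p(11)=56, p(12)=77, p(13)=101, p(14)=135, p(15)=176, p(16)=231, p(17)=297, p(18)=385, p(19)=490, p(20)=627, p(21)=792, p(22)=1002, p(23)=1255, p(24)=1575, p(25)=1958, p(26)=2436, p(27)=3010, p(28)=3718, p(29)=4565, p(30)=5604, p(31)=6842, p(32)=8349, p(33)=10143, p(34)=12310, p(35)=14883, p(36)=17977, p(37)=21637, p(38)=26015, p(39)=31185, p(40)=37338, p(41)=44583, p(42)=53174, p(43)=63261, p(44)=75175, p(45)=89134, p(46)=105558, p(47)=124754, p(48)=147273, p(49)=173525, p(50)=204226, p(51)=239943, p(52)=281589, p(53)=329931, p(54)=386155.
Final step: p(55) = p(54) + p(53) - p(50) - p(48) + p(43) + p(40) - p(33) - p(29) + p(20) + p(15) - p(4)
= 386155 + 329931 - 204226 - 147273 + 63261 + 37338 - 10143 - 4565 + 627 + 176 - 5
= 451276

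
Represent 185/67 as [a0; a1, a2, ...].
[2; 1, 3, 5, 3]

Euclidean algorithm steps:
185 = 2 × 67 + 51
67 = 1 × 51 + 16
51 = 3 × 16 + 3
16 = 5 × 3 + 1
3 = 3 × 1 + 0
Continued fraction: [2; 1, 3, 5, 3]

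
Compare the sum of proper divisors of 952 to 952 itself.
abundant

Proper divisors of 952: sum = 1 + 2 + 4 + 7 + 8 + 14 + 17 + 28 + 34 + 56 + 68 + 119 + 136 + 238 + 476 = 1208
Since 1208 > 952, 952 is abundant.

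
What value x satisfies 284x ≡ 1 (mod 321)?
26

gcd(284, 321) = 1, so the inverse exists.
Extended Euclidean algorithm on (321, 284):
321 = 1 × 284 + 37  ⟹  37 = (1)·321 + (-1)·284
284 = 7 × 37 + 25  ⟹  25 = (-7)·321 + (8)·284
37 = 1 × 25 + 12  ⟹  12 = (8)·321 + (-9)·284
25 = 2 × 12 + 1  ⟹  1 = (-23)·321 + (26)·284
So (26)·284 ≡ 1 (mod 321), i.e. 284^(-1) ≡ 26 (mod 321).
Check: 284 × 26 = 7384 ≡ 1 (mod 321)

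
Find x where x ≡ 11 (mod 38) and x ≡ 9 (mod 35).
429

Using Chinese Remainder Theorem:
M = 38 × 35 = 1330
M1 = 35, M2 = 38
y1 = 35^(-1) mod 38 = 25
y2 = 38^(-1) mod 35 = 12
x = (11×35×25 + 9×38×12) mod 1330 = 429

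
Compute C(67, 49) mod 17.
14

Using Lucas' theorem:
Write n=67 and k=49 in base 17:
n in base 17: [3, 16]
k in base 17: [2, 15]
C(67,49) mod 17 = ∏ C(n_i, k_i) mod 17
Digit binomials (mod 17): C(3,2) = 3; C(16,15) = 16
Product: 3 × 16 = 48 ≡ 14 (mod 17)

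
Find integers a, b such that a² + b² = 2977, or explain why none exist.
24² + 49² (a=24, b=49)

Factorization: 2977 = 13 × 229
By Fermat: n is sum of two squares iff every prime p ≡ 3 (mod 4) appears to even power.
All primes ≡ 3 (mod 4) appear to even power.
Search a = 0, 1, 2, … for 2977 - a² a perfect square: first hit at a = 24: 2977 - 576 = 2401 = 49².
2977 = 24² + 49² = 576 + 2401 ✓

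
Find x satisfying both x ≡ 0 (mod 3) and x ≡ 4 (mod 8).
12

Using Chinese Remainder Theorem:
M = 3 × 8 = 24
M1 = 8, M2 = 3
y1 = 8^(-1) mod 3 = 2
y2 = 3^(-1) mod 8 = 3
x = (0×8×2 + 4×3×3) mod 24 = 12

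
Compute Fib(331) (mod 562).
5

Matrix identity: Q^n = [[F_(n+1), F_n], [F_n, F_(n-1)]] with Q = [[1,1],[1,0]].
n = 331 = 101001011₂. Square-and-multiply, entries mod 562:
Q^1 = [[1,1],[1,0]]
Q^2 = (Q^1)² = [[2,1],[1,1]]
Q^5 = (Q^2)²·Q = [[8,5],[5,3]]
Q^10 = (Q^5)² = [[89,55],[55,34]]
Q^20 = (Q^10)² = [[268,21],[21,247]]
Q^41 = (Q^20)²·Q = [[466,329],[329,137]]
Q^82 = (Q^41)² = [[561,1],[1,560]]
Q^165 = (Q^82)²·Q = [[561,2],[2,559]]
Q^331 = (Q^165)²·Q = [[559,5],[5,554]]
F_331 mod 562 = Q^331[0][1] = 5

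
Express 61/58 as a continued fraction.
[1; 19, 3]

Euclidean algorithm steps:
61 = 1 × 58 + 3
58 = 19 × 3 + 1
3 = 3 × 1 + 0
Continued fraction: [1; 19, 3]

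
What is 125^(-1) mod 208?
5

gcd(125, 208) = 1, so the inverse exists.
Extended Euclidean algorithm on (208, 125):
208 = 1 × 125 + 83  ⟹  83 = (1)·208 + (-1)·125
125 = 1 × 83 + 42  ⟹  42 = (-1)·208 + (2)·125
83 = 1 × 42 + 41  ⟹  41 = (2)·208 + (-3)·125
42 = 1 × 41 + 1  ⟹  1 = (-3)·208 + (5)·125
So (5)·125 ≡ 1 (mod 208), i.e. 125^(-1) ≡ 5 (mod 208).
Check: 125 × 5 = 625 ≡ 1 (mod 208)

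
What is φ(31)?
30

31 = 31
φ(n) = n × ∏(1 - 1/p) for each prime p dividing n
φ(31) = 31 × (1 - 1/31) = 30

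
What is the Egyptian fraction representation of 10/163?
1/17 + 1/396 + 1/1097316

Greedy algorithm:
10/163: ceiling(163/10) = 17, use 1/17
7/2771: ceiling(2771/7) = 396, use 1/396
1/1097316: ceiling(1097316/1) = 1097316, use 1/1097316
Result: 10/163 = 1/17 + 1/396 + 1/1097316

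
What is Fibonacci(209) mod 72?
13

Matrix identity: Q^n = [[F_(n+1), F_n], [F_n, F_(n-1)]] with Q = [[1,1],[1,0]].
n = 209 = 11010001₂. Square-and-multiply, entries mod 72:
Q^1 = [[1,1],[1,0]]
Q^3 = (Q^1)²·Q = [[3,2],[2,1]]
Q^6 = (Q^3)² = [[13,8],[8,5]]
Q^13 = (Q^6)²·Q = [[17,17],[17,0]]
Q^26 = (Q^13)² = [[2,1],[1,1]]
Q^52 = (Q^26)² = [[5,3],[3,2]]
Q^104 = (Q^52)² = [[34,21],[21,13]]
Q^209 = (Q^104)²·Q = [[64,13],[13,51]]
F_209 mod 72 = Q^209[0][1] = 13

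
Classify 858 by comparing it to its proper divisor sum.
abundant

Proper divisors of 858: sum = 1 + 2 + 3 + 6 + 11 + 13 + 22 + 26 + 33 + 39 + 66 + 78 + 143 + 286 + 429 = 1158
Since 1158 > 858, 858 is abundant.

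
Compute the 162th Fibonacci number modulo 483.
169

Matrix identity: Q^n = [[F_(n+1), F_n], [F_n, F_(n-1)]] with Q = [[1,1],[1,0]].
n = 162 = 10100010₂. Square-and-multiply, entries mod 483:
Q^1 = [[1,1],[1,0]]
Q^2 = (Q^1)² = [[2,1],[1,1]]
Q^5 = (Q^2)²·Q = [[8,5],[5,3]]
Q^10 = (Q^5)² = [[89,55],[55,34]]
Q^20 = (Q^10)² = [[320,3],[3,317]]
Q^40 = (Q^20)² = [[13,462],[462,34]]
Q^81 = (Q^40)²·Q = [[106,127],[127,462]]
Q^162 = (Q^81)² = [[317,169],[169,148]]
F_162 mod 483 = Q^162[0][1] = 169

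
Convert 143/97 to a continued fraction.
[1; 2, 9, 5]

Euclidean algorithm steps:
143 = 1 × 97 + 46
97 = 2 × 46 + 5
46 = 9 × 5 + 1
5 = 5 × 1 + 0
Continued fraction: [1; 2, 9, 5]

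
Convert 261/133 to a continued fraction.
[1; 1, 25, 1, 1, 2]

Euclidean algorithm steps:
261 = 1 × 133 + 128
133 = 1 × 128 + 5
128 = 25 × 5 + 3
5 = 1 × 3 + 2
3 = 1 × 2 + 1
2 = 2 × 1 + 0
Continued fraction: [1; 1, 25, 1, 1, 2]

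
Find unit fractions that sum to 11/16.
1/2 + 1/6 + 1/48

Greedy algorithm:
11/16: ceiling(16/11) = 2, use 1/2
3/16: ceiling(16/3) = 6, use 1/6
1/48: ceiling(48/1) = 48, use 1/48
Result: 11/16 = 1/2 + 1/6 + 1/48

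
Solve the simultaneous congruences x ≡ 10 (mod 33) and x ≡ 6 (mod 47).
241

Using Chinese Remainder Theorem:
M = 33 × 47 = 1551
M1 = 47, M2 = 33
y1 = 47^(-1) mod 33 = 26
y2 = 33^(-1) mod 47 = 10
x = (10×47×26 + 6×33×10) mod 1551 = 241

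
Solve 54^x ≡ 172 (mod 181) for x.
178

Baby-step giant-step with step n = ⌈√181⌉ = 14.
Baby steps 54^j mod 181 (j:value) for j=0..13: 0:1, 1:54, 2:20, 3:175, 4:38, 5:61, 6:36, 7:134, 8:177, 9:146, 10:101, 11:24, 12:29, 13:118.
Giant-step multiplier: 54^(-14) ≡ 54^(180-14) = 54^166 ≡ 137 (mod 181).
Giant steps γ_i = 172·137^i mod 181: γ_0=172, γ_1=34, γ_2=133, γ_3=121, γ_4=106, γ_5=42, γ_6=143, γ_7=43, γ_8=99, γ_9=169, γ_10=166, γ_11=117, γ_12=101 (in table at j=10).
x = i·n + j = 12·14 + 10 = 178.
Check: 54^178 ≡ 172 (mod 181).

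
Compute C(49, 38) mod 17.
5

Using Lucas' theorem:
Write n=49 and k=38 in base 17:
n in base 17: [2, 15]
k in base 17: [2, 4]
C(49,38) mod 17 = ∏ C(n_i, k_i) mod 17
Digit binomials (mod 17): C(2,2) = 1; C(15,4) = 1365 ≡ 5
Product: 1 × 5 = 5 ≡ 5 (mod 17)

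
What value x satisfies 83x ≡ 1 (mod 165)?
2

gcd(83, 165) = 1, so the inverse exists.
Extended Euclidean algorithm on (165, 83):
165 = 1 × 83 + 82  ⟹  82 = (1)·165 + (-1)·83
83 = 1 × 82 + 1  ⟹  1 = (-1)·165 + (2)·83
So (2)·83 ≡ 1 (mod 165), i.e. 83^(-1) ≡ 2 (mod 165).
Check: 83 × 2 = 166 ≡ 1 (mod 165)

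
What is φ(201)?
132

201 = 3 × 67
φ(n) = n × ∏(1 - 1/p) for each prime p dividing n
φ(201) = 201 × (1 - 1/3) × (1 - 1/67) = 132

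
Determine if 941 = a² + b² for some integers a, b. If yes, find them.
10² + 29² (a=10, b=29)

Factorization: 941 = 941
By Fermat: n is sum of two squares iff every prime p ≡ 3 (mod 4) appears to even power.
All primes ≡ 3 (mod 4) appear to even power.
Search a = 0, 1, 2, … for 941 - a² a perfect square: first hit at a = 10: 941 - 100 = 841 = 29².
941 = 10² + 29² = 100 + 841 ✓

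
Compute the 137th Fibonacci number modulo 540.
337

Matrix identity: Q^n = [[F_(n+1), F_n], [F_n, F_(n-1)]] with Q = [[1,1],[1,0]].
n = 137 = 10001001₂. Square-and-multiply, entries mod 540:
Q^1 = [[1,1],[1,0]]
Q^2 = (Q^1)² = [[2,1],[1,1]]
Q^4 = (Q^2)² = [[5,3],[3,2]]
Q^8 = (Q^4)² = [[34,21],[21,13]]
Q^17 = (Q^8)²·Q = [[424,517],[517,447]]
Q^34 = (Q^17)² = [[485,487],[487,538]]
Q^68 = (Q^34)² = [[434,321],[321,113]]
Q^137 = (Q^68)²·Q = [[424,337],[337,87]]
F_137 mod 540 = Q^137[0][1] = 337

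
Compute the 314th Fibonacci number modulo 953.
3

Matrix identity: Q^n = [[F_(n+1), F_n], [F_n, F_(n-1)]] with Q = [[1,1],[1,0]].
n = 314 = 100111010₂. Square-and-multiply, entries mod 953:
Q^1 = [[1,1],[1,0]]
Q^2 = (Q^1)² = [[2,1],[1,1]]
Q^4 = (Q^2)² = [[5,3],[3,2]]
Q^9 = (Q^4)²·Q = [[55,34],[34,21]]
Q^19 = (Q^9)²·Q = [[94,369],[369,678]]
Q^39 = (Q^19)²·Q = [[62,141],[141,874]]
Q^78 = (Q^39)² = [[853,462],[462,391]]
Q^157 = (Q^78)²·Q = [[511,442],[442,69]]
Q^314 = (Q^157)² = [[951,3],[3,948]]
F_314 mod 953 = Q^314[0][1] = 3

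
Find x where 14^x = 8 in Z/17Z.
10

Baby-step giant-step with step n = ⌈√17⌉ = 5.
Baby steps 14^j mod 17 (j:value) for j=0..4: 0:1, 1:14, 2:9, 3:7, 4:13.
Giant-step multiplier: 14^(-5) ≡ 14^(16-5) = 14^11 ≡ 10 (mod 17).
Giant steps γ_i = 8·10^i mod 17: γ_0=8, γ_1=12, γ_2=1 (in table at j=0).
x = i·n + j = 2·5 + 0 = 10.
Check: 14^10 ≡ 8 (mod 17).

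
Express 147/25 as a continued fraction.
[5; 1, 7, 3]

Euclidean algorithm steps:
147 = 5 × 25 + 22
25 = 1 × 22 + 3
22 = 7 × 3 + 1
3 = 3 × 1 + 0
Continued fraction: [5; 1, 7, 3]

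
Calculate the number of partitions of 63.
1505499

p(n) counts ways to write n as a sum of positive integers (order ignored).
Euler's pentagonal recurrence: p(k) = p(k-1) + p(k-2) - p(k-5) - p(k-7) + p(k-12) + p(k-15) - ... (offsets j(3j∓1)/2, signs ++--, p(0)=1, p(<0)=0).
DP table for k = 0..62: p(0)=1, p(1)=1, p(2)=2, p(3)=3, p(4)=5, p(5)=7, p(6)=11, p(7)=15, p(8)=22, p(9)=30, p(10)=42, p(11)=56, p(12)=77, p(13)=101, p(14)=135, p(15)=176, p(16)=231, p(17)=297, p(18)=385, p(19)=490, p(20)=627, p(21)=792, p(22)=1002, p(23)=1255, p(24)=1575, p(25)=1958, p(26)=2436, p(27)=3010, p(28)=3718, p(29)=4565, p(30)=5604, p(31)=6842, p(32)=8349, p(33)=10143, p(34)=12310, p(35)=14883, p(36)=17977, p(37)=21637, p(38)=26015, p(39)=31185, p(40)=37338, p(41)=44583, p(42)=53174, p(43)=63261, p(44)=75175, p(45)=89134, p(46)=105558, p(47)=124754, p(48)=147273, p(49)=173525, p(50)=204226, p(51)=239943, p(52)=281589, p(53)=329931, p(54)=386155, p(55)=451276, p(56)=526823, p(57)=614154, p(58)=715220, p(59)=831820, p(60)=966467, p(61)=1121505, p(62)=1300156.
Final step: p(63) = p(62) + p(61) - p(58) - p(56) + p(51) + p(48) - p(41) - p(37) + p(28) + p(23) - p(12) - p(6)
= 1300156 + 1121505 - 715220 - 526823 + 239943 + 147273 - 44583 - 21637 + 3718 + 1255 - 77 - 11
= 1505499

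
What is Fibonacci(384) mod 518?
336

Matrix identity: Q^n = [[F_(n+1), F_n], [F_n, F_(n-1)]] with Q = [[1,1],[1,0]].
n = 384 = 110000000₂. Square-and-multiply, entries mod 518:
Q^1 = [[1,1],[1,0]]
Q^3 = (Q^1)²·Q = [[3,2],[2,1]]
Q^6 = (Q^3)² = [[13,8],[8,5]]
Q^12 = (Q^6)² = [[233,144],[144,89]]
Q^24 = (Q^12)² = [[433,266],[266,167]]
Q^48 = (Q^24)² = [[281,56],[56,225]]
Q^96 = (Q^48)² = [[253,364],[364,407]]
Q^192 = (Q^96)² = [[183,406],[406,295]]
Q^384 = (Q^192)² = [[449,336],[336,113]]
F_384 mod 518 = Q^384[0][1] = 336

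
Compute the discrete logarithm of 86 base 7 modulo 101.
27

Baby-step giant-step with step n = ⌈√101⌉ = 11.
Baby steps 7^j mod 101 (j:value) for j=0..10: 0:1, 1:7, 2:49, 3:40, 4:78, 5:41, 6:85, 7:90, 8:24, 9:67, 10:65.
Giant-step multiplier: 7^(-11) ≡ 7^(100-11) = 7^89 ≡ 2 (mod 101).
Giant steps γ_i = 86·2^i mod 101: γ_0=86, γ_1=71, γ_2=41 (in table at j=5).
x = i·n + j = 2·11 + 5 = 27.
Check: 7^27 ≡ 86 (mod 101).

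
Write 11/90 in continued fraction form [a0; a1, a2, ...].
[0; 8, 5, 2]

Euclidean algorithm steps:
11 = 0 × 90 + 11
90 = 8 × 11 + 2
11 = 5 × 2 + 1
2 = 2 × 1 + 0
Continued fraction: [0; 8, 5, 2]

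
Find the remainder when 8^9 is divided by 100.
28

Repeated squaring. Binary of 9 = 1001.
8^1 ≡ 8 (mod 100); 8^2 ≡ 64 (mod 100); 8^4 ≡ 96 (mod 100); 8^8 ≡ 16 (mod 100)
8^9 = 8^1 × 8^8 ≡ 28 (mod 100)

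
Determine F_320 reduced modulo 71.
9

Matrix identity: Q^n = [[F_(n+1), F_n], [F_n, F_(n-1)]] with Q = [[1,1],[1,0]].
n = 320 = 101000000₂. Square-and-multiply, entries mod 71:
Q^1 = [[1,1],[1,0]]
Q^2 = (Q^1)² = [[2,1],[1,1]]
Q^5 = (Q^2)²·Q = [[8,5],[5,3]]
Q^10 = (Q^5)² = [[18,55],[55,34]]
Q^20 = (Q^10)² = [[12,20],[20,63]]
Q^40 = (Q^20)² = [[47,9],[9,38]]
Q^80 = (Q^40)² = [[18,55],[55,34]]
Q^160 = (Q^80)² = [[12,20],[20,63]]
Q^320 = (Q^160)² = [[47,9],[9,38]]
F_320 mod 71 = Q^320[0][1] = 9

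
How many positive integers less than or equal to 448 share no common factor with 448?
192

448 = 2^6 × 7
φ(n) = n × ∏(1 - 1/p) for each prime p dividing n
φ(448) = 448 × (1 - 1/2) × (1 - 1/7) = 192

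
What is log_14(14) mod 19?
1

Baby-step giant-step with step n = ⌈√19⌉ = 5.
Baby steps 14^j mod 19 (j:value) for j=0..4: 0:1, 1:14, 2:6, 3:8, 4:17.
h = 14 is already in the table at j=1, so x = 1.
Check: 14^1 ≡ 14 (mod 19).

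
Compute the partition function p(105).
342325709

p(n) counts ways to write n as a sum of positive integers (order ignored).
Euler's pentagonal recurrence: p(k) = p(k-1) + p(k-2) - p(k-5) - p(k-7) + p(k-12) + p(k-15) - ... (offsets j(3j∓1)/2, signs ++--, p(0)=1, p(<0)=0).
DP table for k = 0..104: p(0)=1, p(1)=1, p(2)=2, p(3)=3, p(4)=5, p(5)=7, p(6)=11, p(7)=15, p(8)=22, p(9)=30, p(10)=42, p(11)=56, p(12)=77, p(13)=101, p(14)=135, p(15)=176, p(16)=231, p(17)=297, p(18)=385, p(19)=490, p(20)=627, p(21)=792, p(22)=1002, p(23)=1255, p(24)=1575, p(25)=1958, p(26)=2436, p(27)=3010, p(28)=3718, p(29)=4565, p(30)=5604, p(31)=6842, p(32)=8349, p(33)=10143, p(34)=12310, p(35)=14883, p(36)=17977, p(37)=21637, p(38)=26015, p(39)=31185, p(40)=37338, p(41)=44583, p(42)=53174, p(43)=63261, p(44)=75175, p(45)=89134, p(46)=105558, p(47)=124754, p(48)=147273, p(49)=173525, p(50)=204226, p(51)=239943, p(52)=281589, p(53)=329931, p(54)=386155, p(55)=451276, p(56)=526823, p(57)=614154, p(58)=715220, p(59)=831820, p(60)=966467, p(61)=1121505, p(62)=1300156, p(63)=1505499, p(64)=1741630, p(65)=2012558, p(66)=2323520, p(67)=2679689, p(68)=3087735, p(69)=3554345, p(70)=4087968, p(71)=4697205, p(72)=5392783, p(73)=6185689, p(74)=7089500, p(75)=8118264, p(76)=9289091, p(77)=10619863, p(78)=12132164, p(79)=13848650, p(80)=15796476, p(81)=18004327, p(82)=20506255, p(83)=23338469, p(84)=26543660, p(85)=30167357, p(86)=34262962, p(87)=38887673, p(88)=44108109, p(89)=49995925, p(90)=56634173, p(91)=64112359, p(92)=72533807, p(93)=82010177, p(94)=92669720, p(95)=104651419, p(96)=118114304, p(97)=133230930, p(98)=150198136, p(99)=169229875, p(100)=190569292, p(101)=214481126, p(102)=241265379, p(103)=271248950, p(104)=304801365.
Final step: p(105) = p(104) + p(103) - p(100) - p(98) + p(93) + p(90) - p(83) - p(79) + p(70) + p(65) - p(54) - p(48) + p(35) + p(28) - p(13) - p(5)
= 304801365 + 271248950 - 190569292 - 150198136 + 82010177 + 56634173 - 23338469 - 13848650 + 4087968 + 2012558 - 386155 - 147273 + 14883 + 3718 - 101 - 7
= 342325709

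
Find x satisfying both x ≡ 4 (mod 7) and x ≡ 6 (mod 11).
39

Using Chinese Remainder Theorem:
M = 7 × 11 = 77
M1 = 11, M2 = 7
y1 = 11^(-1) mod 7 = 2
y2 = 7^(-1) mod 11 = 8
x = (4×11×2 + 6×7×8) mod 77 = 39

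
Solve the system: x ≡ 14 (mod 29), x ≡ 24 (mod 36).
420

Using Chinese Remainder Theorem:
M = 29 × 36 = 1044
M1 = 36, M2 = 29
y1 = 36^(-1) mod 29 = 25
y2 = 29^(-1) mod 36 = 5
x = (14×36×25 + 24×29×5) mod 1044 = 420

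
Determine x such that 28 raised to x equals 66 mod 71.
21

Baby-step giant-step with step n = ⌈√71⌉ = 9.
Baby steps 28^j mod 71 (j:value) for j=0..8: 0:1, 1:28, 2:3, 3:13, 4:9, 5:39, 6:27, 7:46, 8:10.
Giant-step multiplier: 28^(-9) ≡ 28^(70-9) = 28^61 ≡ 53 (mod 71).
Giant steps γ_i = 66·53^i mod 71: γ_0=66, γ_1=19, γ_2=13 (in table at j=3).
x = i·n + j = 2·9 + 3 = 21.
Check: 28^21 ≡ 66 (mod 71).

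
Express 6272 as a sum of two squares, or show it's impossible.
56² + 56² (a=56, b=56)

Factorization: 6272 = 2^7 × 7^2
By Fermat: n is sum of two squares iff every prime p ≡ 3 (mod 4) appears to even power.
All primes ≡ 3 (mod 4) appear to even power.
Search a = 0, 1, 2, … for 6272 - a² a perfect square: first hit at a = 56: 6272 - 3136 = 3136 = 56².
6272 = 56² + 56² = 3136 + 3136 ✓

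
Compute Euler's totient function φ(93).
60

93 = 3 × 31
φ(n) = n × ∏(1 - 1/p) for each prime p dividing n
φ(93) = 93 × (1 - 1/3) × (1 - 1/31) = 60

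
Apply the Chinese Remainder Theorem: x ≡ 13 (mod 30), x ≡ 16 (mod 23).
223

Using Chinese Remainder Theorem:
M = 30 × 23 = 690
M1 = 23, M2 = 30
y1 = 23^(-1) mod 30 = 17
y2 = 30^(-1) mod 23 = 10
x = (13×23×17 + 16×30×10) mod 690 = 223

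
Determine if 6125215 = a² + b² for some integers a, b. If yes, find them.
Not possible

Factorization: 6125215 = 5 × 107^3
By Fermat: n is sum of two squares iff every prime p ≡ 3 (mod 4) appears to even power.
Prime(s) ≡ 3 (mod 4) with odd exponent: [(107, 3)]
Therefore 6125215 cannot be expressed as a² + b².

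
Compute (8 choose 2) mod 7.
0

Using Lucas' theorem:
Write n=8 and k=2 in base 7:
n in base 7: [1, 1]
k in base 7: [0, 2]
C(8,2) mod 7 = ∏ C(n_i, k_i) mod 7
Digit binomials (mod 7): C(1,0) = 1; C(1,2) = 0 (k_i > n_i)
Product: 1 × 0 = 0 ≡ 0 (mod 7)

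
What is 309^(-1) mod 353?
8

gcd(309, 353) = 1, so the inverse exists.
Extended Euclidean algorithm on (353, 309):
353 = 1 × 309 + 44  ⟹  44 = (1)·353 + (-1)·309
309 = 7 × 44 + 1  ⟹  1 = (-7)·353 + (8)·309
So (8)·309 ≡ 1 (mod 353), i.e. 309^(-1) ≡ 8 (mod 353).
Check: 309 × 8 = 2472 ≡ 1 (mod 353)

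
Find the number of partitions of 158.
88751778802

p(n) counts ways to write n as a sum of positive integers (order ignored).
Euler's pentagonal recurrence: p(k) = p(k-1) + p(k-2) - p(k-5) - p(k-7) + p(k-12) + p(k-15) - ... (offsets j(3j∓1)/2, signs ++--, p(0)=1, p(<0)=0).
DP table for k = 0..157: p(0)=1, p(1)=1, p(2)=2, p(3)=3, p(4)=5, p(5)=7, p(6)=11, p(7)=15, p(8)=22, p(9)=30, p(10)=42, p(11)=56, p(12)=77, p(13)=101, p(14)=135, p(15)=176, p(16)=231, p(17)=297, p(18)=385, p(19)=490, p(20)=627, p(21)=792, p(22)=1002, p(23)=1255, p(24)=1575, p(25)=1958, p(26)=2436, p(27)=3010, p(28)=3718, p(29)=4565, p(30)=5604, p(31)=6842, p(32)=8349, p(33)=10143, p(34)=12310, p(35)=14883, p(36)=17977, p(37)=21637, p(38)=26015, p(39)=31185, p(40)=37338, p(41)=44583, p(42)=53174, p(43)=63261, p(44)=75175, p(45)=89134, p(46)=105558, p(47)=124754, p(48)=147273, p(49)=173525, p(50)=204226, p(51)=239943, p(52)=281589, p(53)=329931, p(54)=386155, p(55)=451276, p(56)=526823, p(57)=614154, p(58)=715220, p(59)=831820, p(60)=966467, p(61)=1121505, p(62)=1300156, p(63)=1505499, p(64)=1741630, p(65)=2012558, p(66)=2323520, p(67)=2679689, p(68)=3087735, p(69)=3554345, p(70)=4087968, p(71)=4697205, p(72)=5392783, p(73)=6185689, p(74)=7089500, p(75)=8118264, p(76)=9289091, p(77)=10619863, p(78)=12132164, p(79)=13848650, p(80)=15796476, p(81)=18004327, p(82)=20506255, p(83)=23338469, p(84)=26543660, p(85)=30167357, p(86)=34262962, p(87)=38887673, p(88)=44108109, p(89)=49995925, p(90)=56634173, p(91)=64112359, p(92)=72533807, p(93)=82010177, p(94)=92669720, p(95)=104651419, p(96)=118114304, p(97)=133230930, p(98)=150198136, p(99)=169229875, p(100)=190569292, p(101)=214481126, p(102)=241265379, p(103)=271248950, p(104)=304801365, p(105)=342325709, p(106)=384276336, p(107)=431149389, p(108)=483502844, p(109)=541946240, p(110)=607163746, p(111)=679903203, p(112)=761002156, p(113)=851376628, p(114)=952050665, p(115)=1064144451, p(116)=1188908248, p(117)=1327710076, p(118)=1482074143, p(119)=1653668665, p(120)=1844349560, p(121)=2056148051, p(122)=2291320912, p(123)=2552338241, p(124)=2841940500, p(125)=3163127352, p(126)=3519222692, p(127)=3913864295, p(128)=4351078600, p(129)=4835271870, p(130)=5371315400, p(131)=5964539504, p(132)=6620830889, p(133)=7346629512, p(134)=8149040695, p(135)=9035836076, p(136)=10015581680, p(137)=11097645016, p(138)=12292341831, p(139)=13610949895, p(140)=15065878135, p(141)=16670689208, p(142)=18440293320, p(143)=20390982757, p(144)=22540654445, p(145)=24908858009, p(146)=27517052599, p(147)=30388671978, p(148)=33549419497, p(149)=37027355200, p(150)=40853235313, p(151)=45060624582, p(152)=49686288421, p(153)=54770336324, p(154)=60356673280, p(155)=66493182097, p(156)=73232243759, p(157)=80630964769.
Final step: p(158) = p(157) + p(156) - p(153) - p(151) + p(146) + p(143) - p(136) - p(132) + p(123) + p(118) - p(107) - p(101) + p(88) + p(81) - p(66) - p(58) + p(41) + p(32) - p(13) - p(3)
= 80630964769 + 73232243759 - 54770336324 - 45060624582 + 27517052599 + 20390982757 - 10015581680 - 6620830889 + 2552338241 + 1482074143 - 431149389 - 214481126 + 44108109 + 18004327 - 2323520 - 715220 + 44583 + 8349 - 101 - 3
= 88751778802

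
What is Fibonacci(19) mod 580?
121

Matrix identity: Q^n = [[F_(n+1), F_n], [F_n, F_(n-1)]] with Q = [[1,1],[1,0]].
n = 19 = 10011₂. Square-and-multiply, entries mod 580:
Q^1 = [[1,1],[1,0]]
Q^2 = (Q^1)² = [[2,1],[1,1]]
Q^4 = (Q^2)² = [[5,3],[3,2]]
Q^9 = (Q^4)²·Q = [[55,34],[34,21]]
Q^19 = (Q^9)²·Q = [[385,121],[121,264]]
F_19 mod 580 = Q^19[0][1] = 121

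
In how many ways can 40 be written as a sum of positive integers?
37338

p(n) counts ways to write n as a sum of positive integers (order ignored).
Euler's pentagonal recurrence: p(k) = p(k-1) + p(k-2) - p(k-5) - p(k-7) + p(k-12) + p(k-15) - ... (offsets j(3j∓1)/2, signs ++--, p(0)=1, p(<0)=0).
DP table for k = 0..39: p(0)=1, p(1)=1, p(2)=2, p(3)=3, p(4)=5, p(5)=7, p(6)=11, p(7)=15, p(8)=22, p(9)=30, p(10)=42, p(11)=56, p(12)=77, p(13)=101, p(14)=135, p(15)=176, p(16)=231, p(17)=297, p(18)=385, p(19)=490, p(20)=627, p(21)=792, p(22)=1002, p(23)=1255, p(24)=1575, p(25)=1958, p(26)=2436, p(27)=3010, p(28)=3718, p(29)=4565, p(30)=5604, p(31)=6842, p(32)=8349, p(33)=10143, p(34)=12310, p(35)=14883, p(36)=17977, p(37)=21637, p(38)=26015, p(39)=31185.
Final step: p(40) = p(39) + p(38) - p(35) - p(33) + p(28) + p(25) - p(18) - p(14) + p(5) + p(0)
= 31185 + 26015 - 14883 - 10143 + 3718 + 1958 - 385 - 135 + 7 + 1
= 37338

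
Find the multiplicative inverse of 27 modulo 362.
295

gcd(27, 362) = 1, so the inverse exists.
Extended Euclidean algorithm on (362, 27):
362 = 13 × 27 + 11  ⟹  11 = (1)·362 + (-13)·27
27 = 2 × 11 + 5  ⟹  5 = (-2)·362 + (27)·27
11 = 2 × 5 + 1  ⟹  1 = (5)·362 + (-67)·27
So (-67)·27 ≡ 1 (mod 362), i.e. 27^(-1) ≡ -67 ≡ 295 (mod 362).
Check: 27 × 295 = 7965 ≡ 1 (mod 362)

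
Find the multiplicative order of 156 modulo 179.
89

179 is prime, so ord(156) divides φ(179) = 178.
Divisors of 178: 1, 2, 89, 178.
Repeated squaring: 156^1 ≡ 156, 156^2 ≡ 171, 156^4 ≡ 64, 156^8 ≡ 158, 156^16 ≡ 83, 156^32 ≡ 87, 156^64 ≡ 51, 156^128 ≡ 95 (mod 179).
Test 156^d mod 179 for each divisor d in increasing order:
156^1 ≡ 156
156^2 ≡ 171
156^89 = 156^64·156^16·156^8·156^1 ≡ 1  ← first divisor giving 1
The order is 89.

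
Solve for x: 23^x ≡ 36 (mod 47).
6

Baby-step giant-step with step n = ⌈√47⌉ = 7.
Baby steps 23^j mod 47 (j:value) for j=0..6: 0:1, 1:23, 2:12, 3:41, 4:3, 5:22, 6:36.
h = 36 is already in the table at j=6, so x = 6.
Check: 23^6 ≡ 36 (mod 47).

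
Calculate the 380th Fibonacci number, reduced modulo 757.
87

Matrix identity: Q^n = [[F_(n+1), F_n], [F_n, F_(n-1)]] with Q = [[1,1],[1,0]].
n = 380 = 101111100₂. Square-and-multiply, entries mod 757:
Q^1 = [[1,1],[1,0]]
Q^2 = (Q^1)² = [[2,1],[1,1]]
Q^5 = (Q^2)²·Q = [[8,5],[5,3]]
Q^11 = (Q^5)²·Q = [[144,89],[89,55]]
Q^23 = (Q^11)²·Q = [[191,648],[648,300]]
Q^47 = (Q^23)²·Q = [[142,671],[671,228]]
Q^95 = (Q^47)²·Q = [[282,308],[308,731]]
Q^190 = (Q^95)² = [[278,120],[120,158]]
Q^380 = (Q^190)² = [[87,87],[87,0]]
F_380 mod 757 = Q^380[0][1] = 87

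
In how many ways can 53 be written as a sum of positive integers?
329931

p(n) counts ways to write n as a sum of positive integers (order ignored).
Euler's pentagonal recurrence: p(k) = p(k-1) + p(k-2) - p(k-5) - p(k-7) + p(k-12) + p(k-15) - ... (offsets j(3j∓1)/2, signs ++--, p(0)=1, p(<0)=0).
DP table for k = 0..52: p(0)=1, p(1)=1, p(2)=2, p(3)=3, p(4)=5, p(5)=7, p(6)=11, p(7)=15, p(8)=22, p(9)=30, p(10)=42, p(11)=56, p(12)=77, p(13)=101, p(14)=135, p(15)=176, p(16)=231, p(17)=297, p(18)=385, p(19)=490, p(20)=627, p(21)=792, p(22)=1002, p(23)=1255, p(24)=1575, p(25)=1958, p(26)=2436, p(27)=3010, p(28)=3718, p(29)=4565, p(30)=5604, p(31)=6842, p(32)=8349, p(33)=10143, p(34)=12310, p(35)=14883, p(36)=17977, p(37)=21637, p(38)=26015, p(39)=31185, p(40)=37338, p(41)=44583, p(42)=53174, p(43)=63261, p(44)=75175, p(45)=89134, p(46)=105558, p(47)=124754, p(48)=147273, p(49)=173525, p(50)=204226, p(51)=239943, p(52)=281589.
Final step: p(53) = p(52) + p(51) - p(48) - p(46) + p(41) + p(38) - p(31) - p(27) + p(18) + p(13) - p(2)
= 281589 + 239943 - 147273 - 105558 + 44583 + 26015 - 6842 - 3010 + 385 + 101 - 2
= 329931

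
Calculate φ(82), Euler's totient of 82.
40

82 = 2 × 41
φ(n) = n × ∏(1 - 1/p) for each prime p dividing n
φ(82) = 82 × (1 - 1/2) × (1 - 1/41) = 40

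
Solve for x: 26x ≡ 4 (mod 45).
x ≡ 14 (mod 45)

gcd(26, 45) = 1, which divides 4, so solutions exist.
Find 26^(-1) mod 45 by the extended Euclidean algorithm:
45 = 1 × 26 + 19  ⟹  19 = (1)·45 + (-1)·26
26 = 1 × 19 + 7  ⟹  7 = (-1)·45 + (2)·26
19 = 2 × 7 + 5  ⟹  5 = (3)·45 + (-5)·26
7 = 1 × 5 + 2  ⟹  2 = (-4)·45 + (7)·26
5 = 2 × 2 + 1  ⟹  1 = (11)·45 + (-19)·26
So (-19)·26 ≡ 1 (mod 45), i.e. 26^(-1) ≡ -19 ≡ 26 (mod 45).
x ≡ 26 × 4 = 104 ≡ 14 (mod 45).
Check: 26 × 14 = 364 ≡ 4 (mod 45).
Unique solution: x ≡ 14 (mod 45)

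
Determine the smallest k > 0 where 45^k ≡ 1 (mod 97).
32

97 is prime, so ord(45) divides φ(97) = 96.
Divisors of 96: 1, 2, 3, 4, 6, 8, 12, 16, 24, 32, 48, 96.
Repeated squaring: 45^1 ≡ 45, 45^2 ≡ 85, 45^4 ≡ 47, 45^8 ≡ 75, 45^16 ≡ 96, 45^32 ≡ 1, 45^64 ≡ 1 (mod 97).
Test 45^d mod 97 for each divisor d in increasing order:
45^1 ≡ 45
45^2 ≡ 85
45^3 = 45^2·45^1 ≡ 42
45^4 ≡ 47
45^6 = 45^4·45^2 ≡ 18
45^8 ≡ 75
45^12 = 45^8·45^4 ≡ 33
45^16 ≡ 96
45^24 = 45^16·45^8 ≡ 22
45^32 ≡ 1  ← first divisor giving 1
The order is 32.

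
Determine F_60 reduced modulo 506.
374

Matrix identity: Q^n = [[F_(n+1), F_n], [F_n, F_(n-1)]] with Q = [[1,1],[1,0]].
n = 60 = 111100₂. Square-and-multiply, entries mod 506:
Q^1 = [[1,1],[1,0]]
Q^3 = (Q^1)²·Q = [[3,2],[2,1]]
Q^7 = (Q^3)²·Q = [[21,13],[13,8]]
Q^15 = (Q^7)²·Q = [[481,104],[104,377]]
Q^30 = (Q^15)² = [[309,176],[176,133]]
Q^60 = (Q^30)² = [[463,374],[374,89]]
F_60 mod 506 = Q^60[0][1] = 374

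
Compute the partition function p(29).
4565

p(n) counts ways to write n as a sum of positive integers (order ignored).
Euler's pentagonal recurrence: p(k) = p(k-1) + p(k-2) - p(k-5) - p(k-7) + p(k-12) + p(k-15) - ... (offsets j(3j∓1)/2, signs ++--, p(0)=1, p(<0)=0).
DP table for k = 0..28: p(0)=1, p(1)=1, p(2)=2, p(3)=3, p(4)=5, p(5)=7, p(6)=11, p(7)=15, p(8)=22, p(9)=30, p(10)=42, p(11)=56, p(12)=77, p(13)=101, p(14)=135, p(15)=176, p(16)=231, p(17)=297, p(18)=385, p(19)=490, p(20)=627, p(21)=792, p(22)=1002, p(23)=1255, p(24)=1575, p(25)=1958, p(26)=2436, p(27)=3010, p(28)=3718.
Final step: p(29) = p(28) + p(27) - p(24) - p(22) + p(17) + p(14) - p(7) - p(3)
= 3718 + 3010 - 1575 - 1002 + 297 + 135 - 15 - 3
= 4565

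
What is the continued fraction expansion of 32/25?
[1; 3, 1, 1, 3]

Euclidean algorithm steps:
32 = 1 × 25 + 7
25 = 3 × 7 + 4
7 = 1 × 4 + 3
4 = 1 × 3 + 1
3 = 3 × 1 + 0
Continued fraction: [1; 3, 1, 1, 3]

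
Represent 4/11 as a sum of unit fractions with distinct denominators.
1/3 + 1/33

Greedy algorithm:
4/11: ceiling(11/4) = 3, use 1/3
1/33: ceiling(33/1) = 33, use 1/33
Result: 4/11 = 1/3 + 1/33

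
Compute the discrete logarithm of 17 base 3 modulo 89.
6

Baby-step giant-step with step n = ⌈√89⌉ = 10.
Baby steps 3^j mod 89 (j:value) for j=0..9: 0:1, 1:3, 2:9, 3:27, 4:81, 5:65, 6:17, 7:51, 8:64, 9:14.
h = 17 is already in the table at j=6, so x = 6.
Check: 3^6 ≡ 17 (mod 89).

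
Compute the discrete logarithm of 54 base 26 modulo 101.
24

Baby-step giant-step with step n = ⌈√101⌉ = 11.
Baby steps 26^j mod 101 (j:value) for j=0..10: 0:1, 1:26, 2:70, 3:2, 4:52, 5:39, 6:4, 7:3, 8:78, 9:8, 10:6.
Giant-step multiplier: 26^(-11) ≡ 26^(100-11) = 26^89 ≡ 90 (mod 101).
Giant steps γ_i = 54·90^i mod 101: γ_0=54, γ_1=12, γ_2=70 (in table at j=2).
x = i·n + j = 2·11 + 2 = 24.
Check: 26^24 ≡ 54 (mod 101).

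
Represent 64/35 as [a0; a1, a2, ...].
[1; 1, 4, 1, 5]

Euclidean algorithm steps:
64 = 1 × 35 + 29
35 = 1 × 29 + 6
29 = 4 × 6 + 5
6 = 1 × 5 + 1
5 = 5 × 1 + 0
Continued fraction: [1; 1, 4, 1, 5]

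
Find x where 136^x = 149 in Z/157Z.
87

Baby-step giant-step with step n = ⌈√157⌉ = 13.
Baby steps 136^j mod 157 (j:value) for j=0..12: 0:1, 1:136, 2:127, 3:2, 4:115, 5:97, 6:4, 7:73, 8:37, 9:8, 10:146, 11:74, 12:16.
Giant-step multiplier: 136^(-13) ≡ 136^(156-13) = 136^143 ≡ 107 (mod 157).
Giant steps γ_i = 149·107^i mod 157: γ_0=149, γ_1=86, γ_2=96, γ_3=67, γ_4=104, γ_5=138, γ_6=8 (in table at j=9).
x = i·n + j = 6·13 + 9 = 87.
Check: 136^87 ≡ 149 (mod 157).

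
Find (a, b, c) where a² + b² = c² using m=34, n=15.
(931, 1020, 1381)

Euclid's formula: a = m² - n², b = 2mn, c = m² + n²
m = 34, n = 15
a = 34² - 15² = 1156 - 225 = 931
b = 2 × 34 × 15 = 1020
c = 34² + 15² = 1156 + 225 = 1381
Verification: 931² + 1020² = 866761 + 1040400 = 1907161 = 1381² ✓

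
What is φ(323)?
288

323 = 17 × 19
φ(n) = n × ∏(1 - 1/p) for each prime p dividing n
φ(323) = 323 × (1 - 1/17) × (1 - 1/19) = 288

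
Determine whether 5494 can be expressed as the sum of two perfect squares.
Not possible

Factorization: 5494 = 2 × 41 × 67
By Fermat: n is sum of two squares iff every prime p ≡ 3 (mod 4) appears to even power.
Prime(s) ≡ 3 (mod 4) with odd exponent: [(67, 1)]
Therefore 5494 cannot be expressed as a² + b².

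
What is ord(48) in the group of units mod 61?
6

61 is prime, so ord(48) divides φ(61) = 60.
Divisors of 60: 1, 2, 3, 4, 5, 6, 10, 12, 15, 20, 30, 60.
Repeated squaring: 48^1 ≡ 48, 48^2 ≡ 47, 48^4 ≡ 13, 48^8 ≡ 47, 48^16 ≡ 13, 48^32 ≡ 47 (mod 61).
Test 48^d mod 61 for each divisor d in increasing order:
48^1 ≡ 48
48^2 ≡ 47
48^3 = 48^2·48^1 ≡ 60
48^4 ≡ 13
48^5 = 48^4·48^1 ≡ 14
48^6 = 48^4·48^2 ≡ 1  ← first divisor giving 1
The order is 6.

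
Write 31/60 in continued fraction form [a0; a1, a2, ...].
[0; 1, 1, 14, 2]

Euclidean algorithm steps:
31 = 0 × 60 + 31
60 = 1 × 31 + 29
31 = 1 × 29 + 2
29 = 14 × 2 + 1
2 = 2 × 1 + 0
Continued fraction: [0; 1, 1, 14, 2]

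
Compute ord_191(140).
190

191 is prime, so ord(140) divides φ(191) = 190.
Divisors of 190: 1, 2, 5, 10, 19, 38, 95, 190.
Repeated squaring: 140^1 ≡ 140, 140^2 ≡ 118, 140^4 ≡ 172, 140^8 ≡ 170, 140^16 ≡ 59, 140^32 ≡ 43, 140^64 ≡ 130, 140^128 ≡ 92 (mod 191).
Test 140^d mod 191 for each divisor d in increasing order:
140^1 ≡ 140
140^2 ≡ 118
140^5 = 140^4·140^1 ≡ 14
140^10 = 140^8·140^2 ≡ 5
140^19 = 140^16·140^2·140^1 ≡ 7
140^38 = 140^32·140^4·140^2 ≡ 49
140^95 = 140^64·140^16·140^8·140^4·140^2·140^1 ≡ 190
140^190 = 140^128·140^32·140^16·140^8·140^4·140^2 ≡ 1  ← first divisor giving 1
The order is 190.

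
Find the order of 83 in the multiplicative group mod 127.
126

127 is prime, so ord(83) divides φ(127) = 126.
Divisors of 126: 1, 2, 3, 6, 7, 9, 14, 18, 21, 42, 63, 126.
Repeated squaring: 83^1 ≡ 83, 83^2 ≡ 31, 83^4 ≡ 72, 83^8 ≡ 104, 83^16 ≡ 21, 83^32 ≡ 60, 83^64 ≡ 44 (mod 127).
Test 83^d mod 127 for each divisor d in increasing order:
83^1 ≡ 83
83^2 ≡ 31
83^3 = 83^2·83^1 ≡ 33
83^6 = 83^4·83^2 ≡ 73
83^7 = 83^4·83^2·83^1 ≡ 90
83^9 = 83^8·83^1 ≡ 123
83^14 = 83^8·83^4·83^2 ≡ 99
83^18 = 83^16·83^2 ≡ 16
83^21 = 83^16·83^4·83^1 ≡ 20
83^42 = 83^32·83^8·83^2 ≡ 19
83^63 = 83^32·83^16·83^8·83^4·83^2·83^1 ≡ 126
83^126 = 83^64·83^32·83^16·83^8·83^4·83^2 ≡ 1  ← first divisor giving 1
The order is 126.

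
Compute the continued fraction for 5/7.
[0; 1, 2, 2]

Euclidean algorithm steps:
5 = 0 × 7 + 5
7 = 1 × 5 + 2
5 = 2 × 2 + 1
2 = 2 × 1 + 0
Continued fraction: [0; 1, 2, 2]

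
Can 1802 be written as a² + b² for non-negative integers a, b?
11² + 41² (a=11, b=41)

Factorization: 1802 = 2 × 17 × 53
By Fermat: n is sum of two squares iff every prime p ≡ 3 (mod 4) appears to even power.
All primes ≡ 3 (mod 4) appear to even power.
Search a = 0, 1, 2, … for 1802 - a² a perfect square: first hit at a = 11: 1802 - 121 = 1681 = 41².
1802 = 11² + 41² = 121 + 1681 ✓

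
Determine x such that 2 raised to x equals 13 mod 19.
5

Baby-step giant-step with step n = ⌈√19⌉ = 5.
Baby steps 2^j mod 19 (j:value) for j=0..4: 0:1, 1:2, 2:4, 3:8, 4:16.
Giant-step multiplier: 2^(-5) ≡ 2^(18-5) = 2^13 ≡ 3 (mod 19).
Giant steps γ_i = 13·3^i mod 19: γ_0=13, γ_1=1 (in table at j=0).
x = i·n + j = 1·5 + 0 = 5.
Check: 2^5 ≡ 13 (mod 19).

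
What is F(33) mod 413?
36

Matrix identity: Q^n = [[F_(n+1), F_n], [F_n, F_(n-1)]] with Q = [[1,1],[1,0]].
n = 33 = 100001₂. Square-and-multiply, entries mod 413:
Q^1 = [[1,1],[1,0]]
Q^2 = (Q^1)² = [[2,1],[1,1]]
Q^4 = (Q^2)² = [[5,3],[3,2]]
Q^8 = (Q^4)² = [[34,21],[21,13]]
Q^16 = (Q^8)² = [[358,161],[161,197]]
Q^33 = (Q^16)²·Q = [[183,36],[36,147]]
F_33 mod 413 = Q^33[0][1] = 36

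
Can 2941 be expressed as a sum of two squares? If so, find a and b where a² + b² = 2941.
5² + 54² (a=5, b=54)

Factorization: 2941 = 17 × 173
By Fermat: n is sum of two squares iff every prime p ≡ 3 (mod 4) appears to even power.
All primes ≡ 3 (mod 4) appear to even power.
Search a = 0, 1, 2, … for 2941 - a² a perfect square: first hit at a = 5: 2941 - 25 = 2916 = 54².
2941 = 5² + 54² = 25 + 2916 ✓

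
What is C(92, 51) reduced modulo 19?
16

Using Lucas' theorem:
Write n=92 and k=51 in base 19:
n in base 19: [4, 16]
k in base 19: [2, 13]
C(92,51) mod 19 = ∏ C(n_i, k_i) mod 19
Digit binomials (mod 19): C(4,2) = 6; C(16,13) = 560 ≡ 9
Product: 6 × 9 = 54 ≡ 16 (mod 19)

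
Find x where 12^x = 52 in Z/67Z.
15

Baby-step giant-step with step n = ⌈√67⌉ = 9.
Baby steps 12^j mod 67 (j:value) for j=0..8: 0:1, 1:12, 2:10, 3:53, 4:33, 5:61, 6:62, 7:7, 8:17.
Giant-step multiplier: 12^(-9) ≡ 12^(66-9) = 12^57 ≡ 45 (mod 67).
Giant steps γ_i = 52·45^i mod 67: γ_0=52, γ_1=62 (in table at j=6).
x = i·n + j = 1·9 + 6 = 15.
Check: 12^15 ≡ 52 (mod 67).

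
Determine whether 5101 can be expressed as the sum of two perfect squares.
50² + 51² (a=50, b=51)

Factorization: 5101 = 5101
By Fermat: n is sum of two squares iff every prime p ≡ 3 (mod 4) appears to even power.
All primes ≡ 3 (mod 4) appear to even power.
Search a = 0, 1, 2, … for 5101 - a² a perfect square: first hit at a = 50: 5101 - 2500 = 2601 = 51².
5101 = 50² + 51² = 2500 + 2601 ✓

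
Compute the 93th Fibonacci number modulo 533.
151

Matrix identity: Q^n = [[F_(n+1), F_n], [F_n, F_(n-1)]] with Q = [[1,1],[1,0]].
n = 93 = 1011101₂. Square-and-multiply, entries mod 533:
Q^1 = [[1,1],[1,0]]
Q^2 = (Q^1)² = [[2,1],[1,1]]
Q^5 = (Q^2)²·Q = [[8,5],[5,3]]
Q^11 = (Q^5)²·Q = [[144,89],[89,55]]
Q^23 = (Q^11)²·Q = [[530,408],[408,122]]
Q^46 = (Q^23)² = [[177,49],[49,128]]
Q^93 = (Q^46)²·Q = [[172,151],[151,21]]
F_93 mod 533 = Q^93[0][1] = 151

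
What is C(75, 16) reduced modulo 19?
1

Using Lucas' theorem:
Write n=75 and k=16 in base 19:
n in base 19: [3, 18]
k in base 19: [0, 16]
C(75,16) mod 19 = ∏ C(n_i, k_i) mod 19
Digit binomials (mod 19): C(3,0) = 1; C(18,16) = 153 ≡ 1
Product: 1 × 1 = 1 ≡ 1 (mod 19)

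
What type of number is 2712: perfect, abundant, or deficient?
abundant

Proper divisors of 2712: sum = 1 + 2 + 3 + 4 + 6 + 8 + 12 + 24 + 113 + 226 + 339 + 452 + 678 + 904 + 1356 = 4128
Since 4128 > 2712, 2712 is abundant.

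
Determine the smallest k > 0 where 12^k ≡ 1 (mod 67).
66

67 is prime, so ord(12) divides φ(67) = 66.
Divisors of 66: 1, 2, 3, 6, 11, 22, 33, 66.
Repeated squaring: 12^1 ≡ 12, 12^2 ≡ 10, 12^4 ≡ 33, 12^8 ≡ 17, 12^16 ≡ 21, 12^32 ≡ 39, 12^64 ≡ 47 (mod 67).
Test 12^d mod 67 for each divisor d in increasing order:
12^1 ≡ 12
12^2 ≡ 10
12^3 = 12^2·12^1 ≡ 53
12^6 = 12^4·12^2 ≡ 62
12^11 = 12^8·12^2·12^1 ≡ 30
12^22 = 12^16·12^4·12^2 ≡ 29
12^33 = 12^32·12^1 ≡ 66
12^66 = 12^64·12^2 ≡ 1  ← first divisor giving 1
The order is 66.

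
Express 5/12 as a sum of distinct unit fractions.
1/3 + 1/12

Greedy algorithm:
5/12: ceiling(12/5) = 3, use 1/3
1/12: ceiling(12/1) = 12, use 1/12
Result: 5/12 = 1/3 + 1/12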